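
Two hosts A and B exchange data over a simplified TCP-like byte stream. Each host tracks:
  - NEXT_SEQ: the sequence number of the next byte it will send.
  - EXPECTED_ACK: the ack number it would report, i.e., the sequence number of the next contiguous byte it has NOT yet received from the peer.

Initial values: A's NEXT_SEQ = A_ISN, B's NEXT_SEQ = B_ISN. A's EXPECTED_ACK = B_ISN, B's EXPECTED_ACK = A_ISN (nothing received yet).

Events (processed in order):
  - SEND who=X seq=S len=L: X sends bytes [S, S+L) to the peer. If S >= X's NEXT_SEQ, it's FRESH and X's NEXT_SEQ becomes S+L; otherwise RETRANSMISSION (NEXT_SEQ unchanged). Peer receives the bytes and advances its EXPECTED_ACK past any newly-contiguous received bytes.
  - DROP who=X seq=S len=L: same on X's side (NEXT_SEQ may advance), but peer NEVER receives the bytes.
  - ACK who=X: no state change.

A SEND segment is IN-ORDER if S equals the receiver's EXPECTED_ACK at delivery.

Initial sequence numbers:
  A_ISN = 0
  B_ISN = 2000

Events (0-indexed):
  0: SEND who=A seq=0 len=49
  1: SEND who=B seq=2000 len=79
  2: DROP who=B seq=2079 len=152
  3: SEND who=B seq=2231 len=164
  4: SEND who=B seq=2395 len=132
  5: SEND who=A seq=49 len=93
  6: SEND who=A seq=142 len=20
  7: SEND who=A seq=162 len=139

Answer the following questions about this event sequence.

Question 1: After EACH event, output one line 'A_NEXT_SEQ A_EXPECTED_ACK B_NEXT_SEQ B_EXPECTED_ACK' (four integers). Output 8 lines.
49 2000 2000 49
49 2079 2079 49
49 2079 2231 49
49 2079 2395 49
49 2079 2527 49
142 2079 2527 142
162 2079 2527 162
301 2079 2527 301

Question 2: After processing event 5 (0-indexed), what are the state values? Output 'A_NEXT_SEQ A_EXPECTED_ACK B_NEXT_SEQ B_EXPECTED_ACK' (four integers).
After event 0: A_seq=49 A_ack=2000 B_seq=2000 B_ack=49
After event 1: A_seq=49 A_ack=2079 B_seq=2079 B_ack=49
After event 2: A_seq=49 A_ack=2079 B_seq=2231 B_ack=49
After event 3: A_seq=49 A_ack=2079 B_seq=2395 B_ack=49
After event 4: A_seq=49 A_ack=2079 B_seq=2527 B_ack=49
After event 5: A_seq=142 A_ack=2079 B_seq=2527 B_ack=142

142 2079 2527 142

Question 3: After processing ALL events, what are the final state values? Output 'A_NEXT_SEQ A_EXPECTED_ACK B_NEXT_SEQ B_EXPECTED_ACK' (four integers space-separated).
Answer: 301 2079 2527 301

Derivation:
After event 0: A_seq=49 A_ack=2000 B_seq=2000 B_ack=49
After event 1: A_seq=49 A_ack=2079 B_seq=2079 B_ack=49
After event 2: A_seq=49 A_ack=2079 B_seq=2231 B_ack=49
After event 3: A_seq=49 A_ack=2079 B_seq=2395 B_ack=49
After event 4: A_seq=49 A_ack=2079 B_seq=2527 B_ack=49
After event 5: A_seq=142 A_ack=2079 B_seq=2527 B_ack=142
After event 6: A_seq=162 A_ack=2079 B_seq=2527 B_ack=162
After event 7: A_seq=301 A_ack=2079 B_seq=2527 B_ack=301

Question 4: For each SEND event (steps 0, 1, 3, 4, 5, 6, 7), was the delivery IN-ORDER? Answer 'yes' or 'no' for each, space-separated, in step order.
Answer: yes yes no no yes yes yes

Derivation:
Step 0: SEND seq=0 -> in-order
Step 1: SEND seq=2000 -> in-order
Step 3: SEND seq=2231 -> out-of-order
Step 4: SEND seq=2395 -> out-of-order
Step 5: SEND seq=49 -> in-order
Step 6: SEND seq=142 -> in-order
Step 7: SEND seq=162 -> in-order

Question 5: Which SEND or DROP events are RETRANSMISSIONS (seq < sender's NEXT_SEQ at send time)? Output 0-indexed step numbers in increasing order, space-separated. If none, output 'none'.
Step 0: SEND seq=0 -> fresh
Step 1: SEND seq=2000 -> fresh
Step 2: DROP seq=2079 -> fresh
Step 3: SEND seq=2231 -> fresh
Step 4: SEND seq=2395 -> fresh
Step 5: SEND seq=49 -> fresh
Step 6: SEND seq=142 -> fresh
Step 7: SEND seq=162 -> fresh

Answer: none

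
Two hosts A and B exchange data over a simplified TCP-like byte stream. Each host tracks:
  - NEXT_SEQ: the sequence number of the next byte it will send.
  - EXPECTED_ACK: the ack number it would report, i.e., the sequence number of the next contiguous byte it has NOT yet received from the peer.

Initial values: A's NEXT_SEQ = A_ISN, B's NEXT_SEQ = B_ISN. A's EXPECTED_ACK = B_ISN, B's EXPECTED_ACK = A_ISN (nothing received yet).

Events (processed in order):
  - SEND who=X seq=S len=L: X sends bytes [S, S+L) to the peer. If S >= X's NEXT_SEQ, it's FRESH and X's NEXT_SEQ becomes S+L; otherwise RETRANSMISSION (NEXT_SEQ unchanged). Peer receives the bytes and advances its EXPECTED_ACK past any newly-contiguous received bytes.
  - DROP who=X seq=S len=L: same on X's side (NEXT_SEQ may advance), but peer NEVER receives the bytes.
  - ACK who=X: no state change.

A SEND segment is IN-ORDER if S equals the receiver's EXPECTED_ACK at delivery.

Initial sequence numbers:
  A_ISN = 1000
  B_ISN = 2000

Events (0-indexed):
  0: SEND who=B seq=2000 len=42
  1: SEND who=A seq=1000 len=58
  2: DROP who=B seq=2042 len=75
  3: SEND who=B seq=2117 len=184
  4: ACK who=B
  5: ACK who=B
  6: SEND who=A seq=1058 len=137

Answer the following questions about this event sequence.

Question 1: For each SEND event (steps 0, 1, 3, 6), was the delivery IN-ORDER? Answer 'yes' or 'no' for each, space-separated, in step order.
Step 0: SEND seq=2000 -> in-order
Step 1: SEND seq=1000 -> in-order
Step 3: SEND seq=2117 -> out-of-order
Step 6: SEND seq=1058 -> in-order

Answer: yes yes no yes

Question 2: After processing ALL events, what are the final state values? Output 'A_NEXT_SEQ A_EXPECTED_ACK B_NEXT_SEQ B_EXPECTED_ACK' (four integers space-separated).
Answer: 1195 2042 2301 1195

Derivation:
After event 0: A_seq=1000 A_ack=2042 B_seq=2042 B_ack=1000
After event 1: A_seq=1058 A_ack=2042 B_seq=2042 B_ack=1058
After event 2: A_seq=1058 A_ack=2042 B_seq=2117 B_ack=1058
After event 3: A_seq=1058 A_ack=2042 B_seq=2301 B_ack=1058
After event 4: A_seq=1058 A_ack=2042 B_seq=2301 B_ack=1058
After event 5: A_seq=1058 A_ack=2042 B_seq=2301 B_ack=1058
After event 6: A_seq=1195 A_ack=2042 B_seq=2301 B_ack=1195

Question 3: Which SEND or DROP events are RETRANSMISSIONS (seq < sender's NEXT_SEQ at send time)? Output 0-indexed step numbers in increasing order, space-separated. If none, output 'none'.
Step 0: SEND seq=2000 -> fresh
Step 1: SEND seq=1000 -> fresh
Step 2: DROP seq=2042 -> fresh
Step 3: SEND seq=2117 -> fresh
Step 6: SEND seq=1058 -> fresh

Answer: none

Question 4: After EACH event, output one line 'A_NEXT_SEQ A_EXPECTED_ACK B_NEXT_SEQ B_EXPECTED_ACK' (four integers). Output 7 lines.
1000 2042 2042 1000
1058 2042 2042 1058
1058 2042 2117 1058
1058 2042 2301 1058
1058 2042 2301 1058
1058 2042 2301 1058
1195 2042 2301 1195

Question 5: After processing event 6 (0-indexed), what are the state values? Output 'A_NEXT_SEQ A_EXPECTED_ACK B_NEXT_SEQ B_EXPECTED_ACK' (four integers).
After event 0: A_seq=1000 A_ack=2042 B_seq=2042 B_ack=1000
After event 1: A_seq=1058 A_ack=2042 B_seq=2042 B_ack=1058
After event 2: A_seq=1058 A_ack=2042 B_seq=2117 B_ack=1058
After event 3: A_seq=1058 A_ack=2042 B_seq=2301 B_ack=1058
After event 4: A_seq=1058 A_ack=2042 B_seq=2301 B_ack=1058
After event 5: A_seq=1058 A_ack=2042 B_seq=2301 B_ack=1058
After event 6: A_seq=1195 A_ack=2042 B_seq=2301 B_ack=1195

1195 2042 2301 1195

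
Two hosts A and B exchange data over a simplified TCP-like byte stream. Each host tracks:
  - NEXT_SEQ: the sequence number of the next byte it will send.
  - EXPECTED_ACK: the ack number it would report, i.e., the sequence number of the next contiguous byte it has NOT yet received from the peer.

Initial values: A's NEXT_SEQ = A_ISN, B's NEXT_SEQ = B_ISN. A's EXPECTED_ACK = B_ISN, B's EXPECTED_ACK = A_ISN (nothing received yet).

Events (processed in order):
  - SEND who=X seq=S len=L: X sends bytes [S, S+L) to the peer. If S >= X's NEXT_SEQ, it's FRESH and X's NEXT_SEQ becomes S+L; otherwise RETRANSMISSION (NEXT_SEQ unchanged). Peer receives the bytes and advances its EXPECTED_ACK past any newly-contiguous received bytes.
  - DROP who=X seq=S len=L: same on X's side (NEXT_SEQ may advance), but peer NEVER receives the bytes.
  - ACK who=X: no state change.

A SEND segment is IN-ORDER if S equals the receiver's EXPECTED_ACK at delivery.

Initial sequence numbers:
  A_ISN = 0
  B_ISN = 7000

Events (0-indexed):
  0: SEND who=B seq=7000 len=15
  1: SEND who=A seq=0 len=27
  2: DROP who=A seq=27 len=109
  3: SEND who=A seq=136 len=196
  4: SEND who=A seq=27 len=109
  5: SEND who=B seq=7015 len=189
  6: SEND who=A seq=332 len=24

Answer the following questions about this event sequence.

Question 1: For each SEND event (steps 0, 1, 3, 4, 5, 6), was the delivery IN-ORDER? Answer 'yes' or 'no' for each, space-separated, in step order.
Step 0: SEND seq=7000 -> in-order
Step 1: SEND seq=0 -> in-order
Step 3: SEND seq=136 -> out-of-order
Step 4: SEND seq=27 -> in-order
Step 5: SEND seq=7015 -> in-order
Step 6: SEND seq=332 -> in-order

Answer: yes yes no yes yes yes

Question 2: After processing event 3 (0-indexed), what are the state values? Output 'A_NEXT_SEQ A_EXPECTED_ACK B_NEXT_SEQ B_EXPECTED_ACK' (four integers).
After event 0: A_seq=0 A_ack=7015 B_seq=7015 B_ack=0
After event 1: A_seq=27 A_ack=7015 B_seq=7015 B_ack=27
After event 2: A_seq=136 A_ack=7015 B_seq=7015 B_ack=27
After event 3: A_seq=332 A_ack=7015 B_seq=7015 B_ack=27

332 7015 7015 27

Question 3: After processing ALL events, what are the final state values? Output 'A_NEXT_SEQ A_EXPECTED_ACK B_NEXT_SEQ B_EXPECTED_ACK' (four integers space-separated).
Answer: 356 7204 7204 356

Derivation:
After event 0: A_seq=0 A_ack=7015 B_seq=7015 B_ack=0
After event 1: A_seq=27 A_ack=7015 B_seq=7015 B_ack=27
After event 2: A_seq=136 A_ack=7015 B_seq=7015 B_ack=27
After event 3: A_seq=332 A_ack=7015 B_seq=7015 B_ack=27
After event 4: A_seq=332 A_ack=7015 B_seq=7015 B_ack=332
After event 5: A_seq=332 A_ack=7204 B_seq=7204 B_ack=332
After event 6: A_seq=356 A_ack=7204 B_seq=7204 B_ack=356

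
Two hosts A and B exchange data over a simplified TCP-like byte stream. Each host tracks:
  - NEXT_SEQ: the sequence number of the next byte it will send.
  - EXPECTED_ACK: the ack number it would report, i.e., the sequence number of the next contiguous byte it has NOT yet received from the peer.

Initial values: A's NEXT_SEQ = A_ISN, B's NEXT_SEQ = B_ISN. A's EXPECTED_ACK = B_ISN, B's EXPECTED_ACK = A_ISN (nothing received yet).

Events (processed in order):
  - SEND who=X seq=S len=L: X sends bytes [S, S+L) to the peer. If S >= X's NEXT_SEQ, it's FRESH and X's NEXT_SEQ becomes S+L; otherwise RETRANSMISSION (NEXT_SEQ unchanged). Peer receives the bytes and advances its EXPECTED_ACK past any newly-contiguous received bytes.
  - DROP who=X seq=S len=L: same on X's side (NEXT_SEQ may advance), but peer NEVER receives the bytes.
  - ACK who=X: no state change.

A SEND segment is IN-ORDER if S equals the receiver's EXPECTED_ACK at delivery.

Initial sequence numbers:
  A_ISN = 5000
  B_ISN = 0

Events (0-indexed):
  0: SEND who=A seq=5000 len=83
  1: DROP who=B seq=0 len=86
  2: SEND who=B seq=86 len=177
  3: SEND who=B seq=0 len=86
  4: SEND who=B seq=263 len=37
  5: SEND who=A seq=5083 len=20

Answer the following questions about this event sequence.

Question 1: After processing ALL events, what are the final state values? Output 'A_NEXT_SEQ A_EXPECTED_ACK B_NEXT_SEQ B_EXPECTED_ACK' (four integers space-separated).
After event 0: A_seq=5083 A_ack=0 B_seq=0 B_ack=5083
After event 1: A_seq=5083 A_ack=0 B_seq=86 B_ack=5083
After event 2: A_seq=5083 A_ack=0 B_seq=263 B_ack=5083
After event 3: A_seq=5083 A_ack=263 B_seq=263 B_ack=5083
After event 4: A_seq=5083 A_ack=300 B_seq=300 B_ack=5083
After event 5: A_seq=5103 A_ack=300 B_seq=300 B_ack=5103

Answer: 5103 300 300 5103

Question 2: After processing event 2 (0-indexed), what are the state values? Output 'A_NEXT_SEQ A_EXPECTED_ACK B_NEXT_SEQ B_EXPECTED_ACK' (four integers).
After event 0: A_seq=5083 A_ack=0 B_seq=0 B_ack=5083
After event 1: A_seq=5083 A_ack=0 B_seq=86 B_ack=5083
After event 2: A_seq=5083 A_ack=0 B_seq=263 B_ack=5083

5083 0 263 5083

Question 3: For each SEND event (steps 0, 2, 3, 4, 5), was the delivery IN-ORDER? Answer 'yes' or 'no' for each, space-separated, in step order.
Step 0: SEND seq=5000 -> in-order
Step 2: SEND seq=86 -> out-of-order
Step 3: SEND seq=0 -> in-order
Step 4: SEND seq=263 -> in-order
Step 5: SEND seq=5083 -> in-order

Answer: yes no yes yes yes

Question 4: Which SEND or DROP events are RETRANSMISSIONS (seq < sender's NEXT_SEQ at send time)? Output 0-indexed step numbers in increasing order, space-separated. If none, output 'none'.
Step 0: SEND seq=5000 -> fresh
Step 1: DROP seq=0 -> fresh
Step 2: SEND seq=86 -> fresh
Step 3: SEND seq=0 -> retransmit
Step 4: SEND seq=263 -> fresh
Step 5: SEND seq=5083 -> fresh

Answer: 3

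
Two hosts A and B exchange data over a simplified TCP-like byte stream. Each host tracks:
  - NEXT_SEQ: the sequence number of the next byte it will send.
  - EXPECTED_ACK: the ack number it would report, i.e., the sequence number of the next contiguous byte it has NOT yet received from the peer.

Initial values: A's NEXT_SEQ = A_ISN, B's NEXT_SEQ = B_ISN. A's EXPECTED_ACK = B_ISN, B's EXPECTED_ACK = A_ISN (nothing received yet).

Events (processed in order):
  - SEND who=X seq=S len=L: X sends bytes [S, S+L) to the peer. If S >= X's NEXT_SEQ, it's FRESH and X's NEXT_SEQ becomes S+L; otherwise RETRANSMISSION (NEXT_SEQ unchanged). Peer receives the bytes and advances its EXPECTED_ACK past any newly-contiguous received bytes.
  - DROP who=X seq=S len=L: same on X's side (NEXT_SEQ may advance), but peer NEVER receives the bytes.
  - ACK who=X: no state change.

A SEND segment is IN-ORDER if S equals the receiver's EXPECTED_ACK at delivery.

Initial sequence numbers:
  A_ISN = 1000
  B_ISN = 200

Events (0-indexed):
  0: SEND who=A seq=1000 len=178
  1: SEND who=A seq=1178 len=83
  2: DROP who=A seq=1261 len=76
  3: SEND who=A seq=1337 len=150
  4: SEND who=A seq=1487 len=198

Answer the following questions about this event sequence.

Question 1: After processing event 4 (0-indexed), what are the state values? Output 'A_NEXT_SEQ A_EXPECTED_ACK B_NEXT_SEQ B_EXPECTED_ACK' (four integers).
After event 0: A_seq=1178 A_ack=200 B_seq=200 B_ack=1178
After event 1: A_seq=1261 A_ack=200 B_seq=200 B_ack=1261
After event 2: A_seq=1337 A_ack=200 B_seq=200 B_ack=1261
After event 3: A_seq=1487 A_ack=200 B_seq=200 B_ack=1261
After event 4: A_seq=1685 A_ack=200 B_seq=200 B_ack=1261

1685 200 200 1261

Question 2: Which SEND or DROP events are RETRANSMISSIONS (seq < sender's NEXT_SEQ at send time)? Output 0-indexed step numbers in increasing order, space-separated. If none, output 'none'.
Step 0: SEND seq=1000 -> fresh
Step 1: SEND seq=1178 -> fresh
Step 2: DROP seq=1261 -> fresh
Step 3: SEND seq=1337 -> fresh
Step 4: SEND seq=1487 -> fresh

Answer: none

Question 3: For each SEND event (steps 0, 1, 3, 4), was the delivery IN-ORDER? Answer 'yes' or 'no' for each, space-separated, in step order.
Answer: yes yes no no

Derivation:
Step 0: SEND seq=1000 -> in-order
Step 1: SEND seq=1178 -> in-order
Step 3: SEND seq=1337 -> out-of-order
Step 4: SEND seq=1487 -> out-of-order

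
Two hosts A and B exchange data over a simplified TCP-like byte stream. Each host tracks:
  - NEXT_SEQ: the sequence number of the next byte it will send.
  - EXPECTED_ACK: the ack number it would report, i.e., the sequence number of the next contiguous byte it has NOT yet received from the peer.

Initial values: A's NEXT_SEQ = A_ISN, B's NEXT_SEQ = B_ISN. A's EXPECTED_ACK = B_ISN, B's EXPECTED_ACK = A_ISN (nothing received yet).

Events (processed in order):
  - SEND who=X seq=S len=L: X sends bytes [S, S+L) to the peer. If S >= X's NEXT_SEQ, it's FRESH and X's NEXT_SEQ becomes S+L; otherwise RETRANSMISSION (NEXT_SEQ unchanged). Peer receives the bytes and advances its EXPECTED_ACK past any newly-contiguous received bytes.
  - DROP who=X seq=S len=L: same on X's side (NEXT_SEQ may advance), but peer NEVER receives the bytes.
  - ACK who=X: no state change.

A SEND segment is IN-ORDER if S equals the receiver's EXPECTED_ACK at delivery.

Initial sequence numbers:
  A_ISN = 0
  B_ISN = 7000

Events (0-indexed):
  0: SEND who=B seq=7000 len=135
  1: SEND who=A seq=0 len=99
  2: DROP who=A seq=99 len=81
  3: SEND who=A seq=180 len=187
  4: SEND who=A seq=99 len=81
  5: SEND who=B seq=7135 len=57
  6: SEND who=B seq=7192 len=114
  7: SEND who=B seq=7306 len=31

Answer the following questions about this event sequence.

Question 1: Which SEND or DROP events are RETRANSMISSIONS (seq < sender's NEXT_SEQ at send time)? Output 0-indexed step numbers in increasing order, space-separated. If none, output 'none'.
Answer: 4

Derivation:
Step 0: SEND seq=7000 -> fresh
Step 1: SEND seq=0 -> fresh
Step 2: DROP seq=99 -> fresh
Step 3: SEND seq=180 -> fresh
Step 4: SEND seq=99 -> retransmit
Step 5: SEND seq=7135 -> fresh
Step 6: SEND seq=7192 -> fresh
Step 7: SEND seq=7306 -> fresh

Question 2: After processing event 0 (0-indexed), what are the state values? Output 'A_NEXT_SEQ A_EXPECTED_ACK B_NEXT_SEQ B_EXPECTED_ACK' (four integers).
After event 0: A_seq=0 A_ack=7135 B_seq=7135 B_ack=0

0 7135 7135 0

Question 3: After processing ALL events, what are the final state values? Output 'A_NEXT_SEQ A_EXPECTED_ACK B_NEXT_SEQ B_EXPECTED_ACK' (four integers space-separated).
Answer: 367 7337 7337 367

Derivation:
After event 0: A_seq=0 A_ack=7135 B_seq=7135 B_ack=0
After event 1: A_seq=99 A_ack=7135 B_seq=7135 B_ack=99
After event 2: A_seq=180 A_ack=7135 B_seq=7135 B_ack=99
After event 3: A_seq=367 A_ack=7135 B_seq=7135 B_ack=99
After event 4: A_seq=367 A_ack=7135 B_seq=7135 B_ack=367
After event 5: A_seq=367 A_ack=7192 B_seq=7192 B_ack=367
After event 6: A_seq=367 A_ack=7306 B_seq=7306 B_ack=367
After event 7: A_seq=367 A_ack=7337 B_seq=7337 B_ack=367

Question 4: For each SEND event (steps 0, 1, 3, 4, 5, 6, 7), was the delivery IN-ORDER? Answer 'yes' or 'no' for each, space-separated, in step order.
Step 0: SEND seq=7000 -> in-order
Step 1: SEND seq=0 -> in-order
Step 3: SEND seq=180 -> out-of-order
Step 4: SEND seq=99 -> in-order
Step 5: SEND seq=7135 -> in-order
Step 6: SEND seq=7192 -> in-order
Step 7: SEND seq=7306 -> in-order

Answer: yes yes no yes yes yes yes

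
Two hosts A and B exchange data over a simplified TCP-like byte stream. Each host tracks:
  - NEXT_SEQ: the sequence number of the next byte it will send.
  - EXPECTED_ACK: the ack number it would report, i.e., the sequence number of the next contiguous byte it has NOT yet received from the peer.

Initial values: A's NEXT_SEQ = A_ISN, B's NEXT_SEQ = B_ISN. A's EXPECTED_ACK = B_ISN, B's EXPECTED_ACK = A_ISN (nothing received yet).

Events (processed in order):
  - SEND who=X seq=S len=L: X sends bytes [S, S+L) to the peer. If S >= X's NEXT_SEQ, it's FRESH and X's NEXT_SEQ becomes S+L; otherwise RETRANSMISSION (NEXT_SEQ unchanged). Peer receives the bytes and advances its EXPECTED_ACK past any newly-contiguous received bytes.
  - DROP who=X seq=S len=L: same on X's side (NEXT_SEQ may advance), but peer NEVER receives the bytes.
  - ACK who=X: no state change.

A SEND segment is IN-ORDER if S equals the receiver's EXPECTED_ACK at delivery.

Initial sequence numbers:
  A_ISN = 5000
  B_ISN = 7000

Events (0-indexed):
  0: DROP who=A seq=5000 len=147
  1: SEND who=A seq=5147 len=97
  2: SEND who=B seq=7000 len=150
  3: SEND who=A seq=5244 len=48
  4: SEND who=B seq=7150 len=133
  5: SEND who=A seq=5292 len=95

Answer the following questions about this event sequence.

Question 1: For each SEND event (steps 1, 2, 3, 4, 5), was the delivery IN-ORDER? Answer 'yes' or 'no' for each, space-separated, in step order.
Answer: no yes no yes no

Derivation:
Step 1: SEND seq=5147 -> out-of-order
Step 2: SEND seq=7000 -> in-order
Step 3: SEND seq=5244 -> out-of-order
Step 4: SEND seq=7150 -> in-order
Step 5: SEND seq=5292 -> out-of-order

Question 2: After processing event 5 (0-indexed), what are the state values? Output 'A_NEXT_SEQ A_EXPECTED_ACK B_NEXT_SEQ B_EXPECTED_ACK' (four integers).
After event 0: A_seq=5147 A_ack=7000 B_seq=7000 B_ack=5000
After event 1: A_seq=5244 A_ack=7000 B_seq=7000 B_ack=5000
After event 2: A_seq=5244 A_ack=7150 B_seq=7150 B_ack=5000
After event 3: A_seq=5292 A_ack=7150 B_seq=7150 B_ack=5000
After event 4: A_seq=5292 A_ack=7283 B_seq=7283 B_ack=5000
After event 5: A_seq=5387 A_ack=7283 B_seq=7283 B_ack=5000

5387 7283 7283 5000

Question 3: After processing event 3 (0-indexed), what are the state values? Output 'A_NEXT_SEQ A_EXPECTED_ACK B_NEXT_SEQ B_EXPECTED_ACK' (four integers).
After event 0: A_seq=5147 A_ack=7000 B_seq=7000 B_ack=5000
After event 1: A_seq=5244 A_ack=7000 B_seq=7000 B_ack=5000
After event 2: A_seq=5244 A_ack=7150 B_seq=7150 B_ack=5000
After event 3: A_seq=5292 A_ack=7150 B_seq=7150 B_ack=5000

5292 7150 7150 5000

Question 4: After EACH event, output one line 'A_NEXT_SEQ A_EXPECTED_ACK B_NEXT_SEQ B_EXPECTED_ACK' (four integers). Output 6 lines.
5147 7000 7000 5000
5244 7000 7000 5000
5244 7150 7150 5000
5292 7150 7150 5000
5292 7283 7283 5000
5387 7283 7283 5000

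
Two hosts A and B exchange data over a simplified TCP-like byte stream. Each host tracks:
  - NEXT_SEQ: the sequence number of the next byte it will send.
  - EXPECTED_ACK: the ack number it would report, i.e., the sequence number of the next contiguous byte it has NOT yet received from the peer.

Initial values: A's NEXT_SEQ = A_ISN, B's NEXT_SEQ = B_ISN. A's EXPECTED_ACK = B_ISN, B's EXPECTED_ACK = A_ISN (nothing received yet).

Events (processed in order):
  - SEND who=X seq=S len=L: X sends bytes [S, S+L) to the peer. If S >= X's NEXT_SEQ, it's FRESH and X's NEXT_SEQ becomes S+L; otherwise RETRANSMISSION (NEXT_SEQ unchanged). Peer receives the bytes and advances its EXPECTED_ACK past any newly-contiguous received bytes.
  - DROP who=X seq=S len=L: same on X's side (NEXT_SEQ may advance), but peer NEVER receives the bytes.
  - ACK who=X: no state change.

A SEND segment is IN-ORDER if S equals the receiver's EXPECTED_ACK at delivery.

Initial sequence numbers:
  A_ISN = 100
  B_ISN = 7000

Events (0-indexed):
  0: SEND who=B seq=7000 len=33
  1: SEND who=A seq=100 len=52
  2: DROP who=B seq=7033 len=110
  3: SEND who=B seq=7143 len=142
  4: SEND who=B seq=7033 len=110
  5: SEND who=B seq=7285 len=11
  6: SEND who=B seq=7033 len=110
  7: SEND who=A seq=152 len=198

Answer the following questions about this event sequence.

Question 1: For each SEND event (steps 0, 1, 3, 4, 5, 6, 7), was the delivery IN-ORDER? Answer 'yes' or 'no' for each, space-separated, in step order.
Step 0: SEND seq=7000 -> in-order
Step 1: SEND seq=100 -> in-order
Step 3: SEND seq=7143 -> out-of-order
Step 4: SEND seq=7033 -> in-order
Step 5: SEND seq=7285 -> in-order
Step 6: SEND seq=7033 -> out-of-order
Step 7: SEND seq=152 -> in-order

Answer: yes yes no yes yes no yes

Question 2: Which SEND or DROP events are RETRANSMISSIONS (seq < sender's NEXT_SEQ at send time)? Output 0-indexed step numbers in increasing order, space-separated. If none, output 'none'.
Answer: 4 6

Derivation:
Step 0: SEND seq=7000 -> fresh
Step 1: SEND seq=100 -> fresh
Step 2: DROP seq=7033 -> fresh
Step 3: SEND seq=7143 -> fresh
Step 4: SEND seq=7033 -> retransmit
Step 5: SEND seq=7285 -> fresh
Step 6: SEND seq=7033 -> retransmit
Step 7: SEND seq=152 -> fresh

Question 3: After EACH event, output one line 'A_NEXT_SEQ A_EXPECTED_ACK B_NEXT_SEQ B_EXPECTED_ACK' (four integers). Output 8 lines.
100 7033 7033 100
152 7033 7033 152
152 7033 7143 152
152 7033 7285 152
152 7285 7285 152
152 7296 7296 152
152 7296 7296 152
350 7296 7296 350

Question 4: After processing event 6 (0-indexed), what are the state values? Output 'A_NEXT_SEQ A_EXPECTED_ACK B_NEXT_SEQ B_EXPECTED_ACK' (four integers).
After event 0: A_seq=100 A_ack=7033 B_seq=7033 B_ack=100
After event 1: A_seq=152 A_ack=7033 B_seq=7033 B_ack=152
After event 2: A_seq=152 A_ack=7033 B_seq=7143 B_ack=152
After event 3: A_seq=152 A_ack=7033 B_seq=7285 B_ack=152
After event 4: A_seq=152 A_ack=7285 B_seq=7285 B_ack=152
After event 5: A_seq=152 A_ack=7296 B_seq=7296 B_ack=152
After event 6: A_seq=152 A_ack=7296 B_seq=7296 B_ack=152

152 7296 7296 152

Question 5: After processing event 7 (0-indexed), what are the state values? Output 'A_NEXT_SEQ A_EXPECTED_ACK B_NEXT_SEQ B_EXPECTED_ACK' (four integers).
After event 0: A_seq=100 A_ack=7033 B_seq=7033 B_ack=100
After event 1: A_seq=152 A_ack=7033 B_seq=7033 B_ack=152
After event 2: A_seq=152 A_ack=7033 B_seq=7143 B_ack=152
After event 3: A_seq=152 A_ack=7033 B_seq=7285 B_ack=152
After event 4: A_seq=152 A_ack=7285 B_seq=7285 B_ack=152
After event 5: A_seq=152 A_ack=7296 B_seq=7296 B_ack=152
After event 6: A_seq=152 A_ack=7296 B_seq=7296 B_ack=152
After event 7: A_seq=350 A_ack=7296 B_seq=7296 B_ack=350

350 7296 7296 350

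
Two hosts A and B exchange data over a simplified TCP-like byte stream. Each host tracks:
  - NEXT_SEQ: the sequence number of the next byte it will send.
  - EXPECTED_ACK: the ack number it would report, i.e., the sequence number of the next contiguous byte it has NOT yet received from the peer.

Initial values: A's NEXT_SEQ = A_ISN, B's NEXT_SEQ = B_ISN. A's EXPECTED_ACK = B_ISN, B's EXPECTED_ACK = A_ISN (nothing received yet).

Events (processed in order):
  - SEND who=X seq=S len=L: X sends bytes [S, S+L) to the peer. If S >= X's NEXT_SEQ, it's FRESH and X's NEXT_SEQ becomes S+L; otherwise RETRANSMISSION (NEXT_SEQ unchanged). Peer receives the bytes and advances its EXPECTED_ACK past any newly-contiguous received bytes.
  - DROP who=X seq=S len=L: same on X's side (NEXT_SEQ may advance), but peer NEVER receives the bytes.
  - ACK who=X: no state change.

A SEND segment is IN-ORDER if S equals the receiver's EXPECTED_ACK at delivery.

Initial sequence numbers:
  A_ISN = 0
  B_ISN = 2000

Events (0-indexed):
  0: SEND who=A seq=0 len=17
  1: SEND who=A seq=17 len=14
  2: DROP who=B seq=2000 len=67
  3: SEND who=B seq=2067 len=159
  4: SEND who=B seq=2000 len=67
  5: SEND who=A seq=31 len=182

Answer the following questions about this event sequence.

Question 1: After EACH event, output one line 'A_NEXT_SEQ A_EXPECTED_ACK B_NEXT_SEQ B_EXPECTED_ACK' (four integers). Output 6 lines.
17 2000 2000 17
31 2000 2000 31
31 2000 2067 31
31 2000 2226 31
31 2226 2226 31
213 2226 2226 213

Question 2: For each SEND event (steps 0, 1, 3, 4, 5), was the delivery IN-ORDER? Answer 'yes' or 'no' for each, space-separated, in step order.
Answer: yes yes no yes yes

Derivation:
Step 0: SEND seq=0 -> in-order
Step 1: SEND seq=17 -> in-order
Step 3: SEND seq=2067 -> out-of-order
Step 4: SEND seq=2000 -> in-order
Step 5: SEND seq=31 -> in-order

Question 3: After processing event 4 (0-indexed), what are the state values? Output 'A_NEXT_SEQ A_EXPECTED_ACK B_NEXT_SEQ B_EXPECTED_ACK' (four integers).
After event 0: A_seq=17 A_ack=2000 B_seq=2000 B_ack=17
After event 1: A_seq=31 A_ack=2000 B_seq=2000 B_ack=31
After event 2: A_seq=31 A_ack=2000 B_seq=2067 B_ack=31
After event 3: A_seq=31 A_ack=2000 B_seq=2226 B_ack=31
After event 4: A_seq=31 A_ack=2226 B_seq=2226 B_ack=31

31 2226 2226 31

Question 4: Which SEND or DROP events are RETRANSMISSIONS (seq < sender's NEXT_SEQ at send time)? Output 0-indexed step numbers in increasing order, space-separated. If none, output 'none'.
Answer: 4

Derivation:
Step 0: SEND seq=0 -> fresh
Step 1: SEND seq=17 -> fresh
Step 2: DROP seq=2000 -> fresh
Step 3: SEND seq=2067 -> fresh
Step 4: SEND seq=2000 -> retransmit
Step 5: SEND seq=31 -> fresh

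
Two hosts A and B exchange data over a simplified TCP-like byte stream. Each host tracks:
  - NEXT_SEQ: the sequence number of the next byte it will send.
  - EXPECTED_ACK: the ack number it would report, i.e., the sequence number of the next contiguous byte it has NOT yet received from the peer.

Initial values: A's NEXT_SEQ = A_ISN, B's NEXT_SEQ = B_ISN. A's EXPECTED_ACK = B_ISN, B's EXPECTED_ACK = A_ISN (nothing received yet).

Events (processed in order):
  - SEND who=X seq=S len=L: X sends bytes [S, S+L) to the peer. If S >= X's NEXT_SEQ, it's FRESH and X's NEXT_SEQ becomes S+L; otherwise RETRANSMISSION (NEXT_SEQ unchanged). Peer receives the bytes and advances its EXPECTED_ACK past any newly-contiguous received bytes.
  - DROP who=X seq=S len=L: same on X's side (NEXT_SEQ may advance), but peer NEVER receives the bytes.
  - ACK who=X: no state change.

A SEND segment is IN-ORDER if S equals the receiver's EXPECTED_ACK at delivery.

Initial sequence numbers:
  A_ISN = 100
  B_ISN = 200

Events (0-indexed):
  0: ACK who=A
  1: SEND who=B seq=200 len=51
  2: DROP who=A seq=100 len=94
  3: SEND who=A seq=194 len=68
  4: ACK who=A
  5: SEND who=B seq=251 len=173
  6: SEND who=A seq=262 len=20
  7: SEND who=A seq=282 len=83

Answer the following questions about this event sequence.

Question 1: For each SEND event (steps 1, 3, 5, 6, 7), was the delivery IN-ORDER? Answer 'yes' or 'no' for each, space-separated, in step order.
Step 1: SEND seq=200 -> in-order
Step 3: SEND seq=194 -> out-of-order
Step 5: SEND seq=251 -> in-order
Step 6: SEND seq=262 -> out-of-order
Step 7: SEND seq=282 -> out-of-order

Answer: yes no yes no no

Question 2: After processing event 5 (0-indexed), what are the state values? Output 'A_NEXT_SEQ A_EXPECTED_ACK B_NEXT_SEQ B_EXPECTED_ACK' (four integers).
After event 0: A_seq=100 A_ack=200 B_seq=200 B_ack=100
After event 1: A_seq=100 A_ack=251 B_seq=251 B_ack=100
After event 2: A_seq=194 A_ack=251 B_seq=251 B_ack=100
After event 3: A_seq=262 A_ack=251 B_seq=251 B_ack=100
After event 4: A_seq=262 A_ack=251 B_seq=251 B_ack=100
After event 5: A_seq=262 A_ack=424 B_seq=424 B_ack=100

262 424 424 100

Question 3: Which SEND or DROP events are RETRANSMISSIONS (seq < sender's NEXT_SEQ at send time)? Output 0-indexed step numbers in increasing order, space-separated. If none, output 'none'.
Step 1: SEND seq=200 -> fresh
Step 2: DROP seq=100 -> fresh
Step 3: SEND seq=194 -> fresh
Step 5: SEND seq=251 -> fresh
Step 6: SEND seq=262 -> fresh
Step 7: SEND seq=282 -> fresh

Answer: none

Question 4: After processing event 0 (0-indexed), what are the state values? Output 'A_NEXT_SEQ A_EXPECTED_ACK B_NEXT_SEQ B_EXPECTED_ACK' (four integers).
After event 0: A_seq=100 A_ack=200 B_seq=200 B_ack=100

100 200 200 100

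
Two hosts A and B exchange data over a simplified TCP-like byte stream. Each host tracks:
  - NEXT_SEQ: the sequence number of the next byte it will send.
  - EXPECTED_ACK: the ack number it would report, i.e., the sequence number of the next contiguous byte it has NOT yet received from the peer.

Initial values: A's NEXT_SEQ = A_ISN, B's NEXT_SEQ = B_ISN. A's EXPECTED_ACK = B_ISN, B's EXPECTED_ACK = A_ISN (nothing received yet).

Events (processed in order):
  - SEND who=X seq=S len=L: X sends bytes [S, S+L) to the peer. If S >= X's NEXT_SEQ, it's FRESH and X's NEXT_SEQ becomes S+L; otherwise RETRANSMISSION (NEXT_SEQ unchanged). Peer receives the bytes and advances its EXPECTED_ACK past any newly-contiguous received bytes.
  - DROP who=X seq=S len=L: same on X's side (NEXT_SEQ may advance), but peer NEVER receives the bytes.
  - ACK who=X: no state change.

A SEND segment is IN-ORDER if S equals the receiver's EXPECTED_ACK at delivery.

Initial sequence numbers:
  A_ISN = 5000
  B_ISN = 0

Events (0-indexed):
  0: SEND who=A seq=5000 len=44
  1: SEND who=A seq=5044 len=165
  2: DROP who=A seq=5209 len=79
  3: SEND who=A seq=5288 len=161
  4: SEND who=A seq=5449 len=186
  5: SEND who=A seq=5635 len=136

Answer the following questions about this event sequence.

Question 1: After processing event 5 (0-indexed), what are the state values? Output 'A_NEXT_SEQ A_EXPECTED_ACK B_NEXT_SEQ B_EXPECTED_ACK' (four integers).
After event 0: A_seq=5044 A_ack=0 B_seq=0 B_ack=5044
After event 1: A_seq=5209 A_ack=0 B_seq=0 B_ack=5209
After event 2: A_seq=5288 A_ack=0 B_seq=0 B_ack=5209
After event 3: A_seq=5449 A_ack=0 B_seq=0 B_ack=5209
After event 4: A_seq=5635 A_ack=0 B_seq=0 B_ack=5209
After event 5: A_seq=5771 A_ack=0 B_seq=0 B_ack=5209

5771 0 0 5209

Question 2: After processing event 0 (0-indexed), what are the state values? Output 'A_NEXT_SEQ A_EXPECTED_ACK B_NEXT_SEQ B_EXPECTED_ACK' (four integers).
After event 0: A_seq=5044 A_ack=0 B_seq=0 B_ack=5044

5044 0 0 5044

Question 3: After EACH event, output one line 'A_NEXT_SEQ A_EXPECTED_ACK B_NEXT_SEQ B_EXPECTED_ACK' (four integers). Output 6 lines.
5044 0 0 5044
5209 0 0 5209
5288 0 0 5209
5449 0 0 5209
5635 0 0 5209
5771 0 0 5209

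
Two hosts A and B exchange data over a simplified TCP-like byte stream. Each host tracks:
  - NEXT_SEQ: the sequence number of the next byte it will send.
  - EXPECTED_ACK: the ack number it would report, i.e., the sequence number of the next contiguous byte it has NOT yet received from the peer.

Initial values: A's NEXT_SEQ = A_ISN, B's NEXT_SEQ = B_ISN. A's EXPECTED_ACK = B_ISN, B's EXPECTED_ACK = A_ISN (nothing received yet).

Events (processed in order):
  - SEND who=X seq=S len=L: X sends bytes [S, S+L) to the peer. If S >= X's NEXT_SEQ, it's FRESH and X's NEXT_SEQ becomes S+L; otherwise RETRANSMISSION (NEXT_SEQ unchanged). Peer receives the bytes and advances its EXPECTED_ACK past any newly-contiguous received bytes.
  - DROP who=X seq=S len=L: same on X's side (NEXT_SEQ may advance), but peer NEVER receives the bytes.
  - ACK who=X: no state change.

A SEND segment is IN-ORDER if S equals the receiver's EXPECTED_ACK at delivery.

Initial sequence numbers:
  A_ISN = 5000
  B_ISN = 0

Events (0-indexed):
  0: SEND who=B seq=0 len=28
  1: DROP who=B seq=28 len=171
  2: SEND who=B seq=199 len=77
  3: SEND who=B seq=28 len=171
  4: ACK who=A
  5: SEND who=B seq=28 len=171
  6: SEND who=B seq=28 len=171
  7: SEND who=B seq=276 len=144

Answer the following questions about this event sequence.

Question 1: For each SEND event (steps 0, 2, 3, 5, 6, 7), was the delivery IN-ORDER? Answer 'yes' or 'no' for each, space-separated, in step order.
Step 0: SEND seq=0 -> in-order
Step 2: SEND seq=199 -> out-of-order
Step 3: SEND seq=28 -> in-order
Step 5: SEND seq=28 -> out-of-order
Step 6: SEND seq=28 -> out-of-order
Step 7: SEND seq=276 -> in-order

Answer: yes no yes no no yes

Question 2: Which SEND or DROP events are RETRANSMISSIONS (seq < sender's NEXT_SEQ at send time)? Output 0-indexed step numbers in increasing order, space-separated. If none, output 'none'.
Answer: 3 5 6

Derivation:
Step 0: SEND seq=0 -> fresh
Step 1: DROP seq=28 -> fresh
Step 2: SEND seq=199 -> fresh
Step 3: SEND seq=28 -> retransmit
Step 5: SEND seq=28 -> retransmit
Step 6: SEND seq=28 -> retransmit
Step 7: SEND seq=276 -> fresh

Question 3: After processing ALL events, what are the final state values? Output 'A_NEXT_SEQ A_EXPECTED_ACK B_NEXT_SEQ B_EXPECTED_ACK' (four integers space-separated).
Answer: 5000 420 420 5000

Derivation:
After event 0: A_seq=5000 A_ack=28 B_seq=28 B_ack=5000
After event 1: A_seq=5000 A_ack=28 B_seq=199 B_ack=5000
After event 2: A_seq=5000 A_ack=28 B_seq=276 B_ack=5000
After event 3: A_seq=5000 A_ack=276 B_seq=276 B_ack=5000
After event 4: A_seq=5000 A_ack=276 B_seq=276 B_ack=5000
After event 5: A_seq=5000 A_ack=276 B_seq=276 B_ack=5000
After event 6: A_seq=5000 A_ack=276 B_seq=276 B_ack=5000
After event 7: A_seq=5000 A_ack=420 B_seq=420 B_ack=5000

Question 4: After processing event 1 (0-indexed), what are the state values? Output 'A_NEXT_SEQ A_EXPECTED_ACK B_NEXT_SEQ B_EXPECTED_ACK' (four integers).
After event 0: A_seq=5000 A_ack=28 B_seq=28 B_ack=5000
After event 1: A_seq=5000 A_ack=28 B_seq=199 B_ack=5000

5000 28 199 5000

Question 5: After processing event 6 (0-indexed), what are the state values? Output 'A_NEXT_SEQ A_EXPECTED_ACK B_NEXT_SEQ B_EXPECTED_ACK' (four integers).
After event 0: A_seq=5000 A_ack=28 B_seq=28 B_ack=5000
After event 1: A_seq=5000 A_ack=28 B_seq=199 B_ack=5000
After event 2: A_seq=5000 A_ack=28 B_seq=276 B_ack=5000
After event 3: A_seq=5000 A_ack=276 B_seq=276 B_ack=5000
After event 4: A_seq=5000 A_ack=276 B_seq=276 B_ack=5000
After event 5: A_seq=5000 A_ack=276 B_seq=276 B_ack=5000
After event 6: A_seq=5000 A_ack=276 B_seq=276 B_ack=5000

5000 276 276 5000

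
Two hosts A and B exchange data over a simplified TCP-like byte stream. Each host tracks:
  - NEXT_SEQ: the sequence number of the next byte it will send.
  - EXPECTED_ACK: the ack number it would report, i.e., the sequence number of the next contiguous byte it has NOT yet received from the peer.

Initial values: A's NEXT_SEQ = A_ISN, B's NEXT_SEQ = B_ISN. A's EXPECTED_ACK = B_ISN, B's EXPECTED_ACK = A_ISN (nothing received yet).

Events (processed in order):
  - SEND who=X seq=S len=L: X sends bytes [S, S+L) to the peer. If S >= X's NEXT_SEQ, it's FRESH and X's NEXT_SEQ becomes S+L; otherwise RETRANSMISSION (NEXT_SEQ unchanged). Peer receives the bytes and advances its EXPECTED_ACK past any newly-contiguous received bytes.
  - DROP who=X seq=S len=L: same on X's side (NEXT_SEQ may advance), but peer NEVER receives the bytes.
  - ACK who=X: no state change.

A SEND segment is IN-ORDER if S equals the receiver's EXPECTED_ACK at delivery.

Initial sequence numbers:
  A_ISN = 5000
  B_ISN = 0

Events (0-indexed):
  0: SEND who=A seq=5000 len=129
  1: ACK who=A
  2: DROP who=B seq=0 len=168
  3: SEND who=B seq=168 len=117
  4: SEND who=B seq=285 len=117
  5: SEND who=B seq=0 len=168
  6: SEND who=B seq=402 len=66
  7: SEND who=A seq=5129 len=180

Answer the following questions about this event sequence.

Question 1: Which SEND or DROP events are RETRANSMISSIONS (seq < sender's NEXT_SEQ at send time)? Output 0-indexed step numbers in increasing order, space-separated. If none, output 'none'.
Step 0: SEND seq=5000 -> fresh
Step 2: DROP seq=0 -> fresh
Step 3: SEND seq=168 -> fresh
Step 4: SEND seq=285 -> fresh
Step 5: SEND seq=0 -> retransmit
Step 6: SEND seq=402 -> fresh
Step 7: SEND seq=5129 -> fresh

Answer: 5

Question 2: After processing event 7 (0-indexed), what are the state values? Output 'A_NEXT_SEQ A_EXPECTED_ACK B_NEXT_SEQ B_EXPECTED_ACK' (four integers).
After event 0: A_seq=5129 A_ack=0 B_seq=0 B_ack=5129
After event 1: A_seq=5129 A_ack=0 B_seq=0 B_ack=5129
After event 2: A_seq=5129 A_ack=0 B_seq=168 B_ack=5129
After event 3: A_seq=5129 A_ack=0 B_seq=285 B_ack=5129
After event 4: A_seq=5129 A_ack=0 B_seq=402 B_ack=5129
After event 5: A_seq=5129 A_ack=402 B_seq=402 B_ack=5129
After event 6: A_seq=5129 A_ack=468 B_seq=468 B_ack=5129
After event 7: A_seq=5309 A_ack=468 B_seq=468 B_ack=5309

5309 468 468 5309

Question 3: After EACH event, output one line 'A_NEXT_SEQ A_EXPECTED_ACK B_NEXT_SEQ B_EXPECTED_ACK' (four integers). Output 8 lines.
5129 0 0 5129
5129 0 0 5129
5129 0 168 5129
5129 0 285 5129
5129 0 402 5129
5129 402 402 5129
5129 468 468 5129
5309 468 468 5309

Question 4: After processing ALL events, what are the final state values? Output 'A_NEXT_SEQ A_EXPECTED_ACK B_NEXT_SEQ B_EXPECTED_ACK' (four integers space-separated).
Answer: 5309 468 468 5309

Derivation:
After event 0: A_seq=5129 A_ack=0 B_seq=0 B_ack=5129
After event 1: A_seq=5129 A_ack=0 B_seq=0 B_ack=5129
After event 2: A_seq=5129 A_ack=0 B_seq=168 B_ack=5129
After event 3: A_seq=5129 A_ack=0 B_seq=285 B_ack=5129
After event 4: A_seq=5129 A_ack=0 B_seq=402 B_ack=5129
After event 5: A_seq=5129 A_ack=402 B_seq=402 B_ack=5129
After event 6: A_seq=5129 A_ack=468 B_seq=468 B_ack=5129
After event 7: A_seq=5309 A_ack=468 B_seq=468 B_ack=5309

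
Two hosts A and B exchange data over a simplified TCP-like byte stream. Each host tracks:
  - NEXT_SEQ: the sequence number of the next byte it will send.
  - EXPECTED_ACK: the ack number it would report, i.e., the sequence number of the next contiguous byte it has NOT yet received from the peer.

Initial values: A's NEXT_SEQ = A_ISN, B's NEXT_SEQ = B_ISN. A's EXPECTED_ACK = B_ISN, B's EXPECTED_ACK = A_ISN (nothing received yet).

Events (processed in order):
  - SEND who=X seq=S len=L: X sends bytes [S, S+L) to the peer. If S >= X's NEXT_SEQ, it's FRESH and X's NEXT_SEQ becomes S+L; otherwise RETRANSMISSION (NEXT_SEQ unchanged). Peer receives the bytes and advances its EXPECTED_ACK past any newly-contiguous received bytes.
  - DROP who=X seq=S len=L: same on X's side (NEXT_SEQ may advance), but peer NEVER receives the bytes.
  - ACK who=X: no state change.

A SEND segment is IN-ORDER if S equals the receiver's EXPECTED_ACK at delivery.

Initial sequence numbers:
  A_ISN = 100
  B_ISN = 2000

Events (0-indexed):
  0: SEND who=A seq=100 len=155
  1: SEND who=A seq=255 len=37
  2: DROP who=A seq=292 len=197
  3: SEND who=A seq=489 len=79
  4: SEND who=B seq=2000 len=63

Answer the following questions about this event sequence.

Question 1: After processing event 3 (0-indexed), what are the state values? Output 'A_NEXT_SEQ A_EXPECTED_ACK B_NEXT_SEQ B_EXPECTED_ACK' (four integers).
After event 0: A_seq=255 A_ack=2000 B_seq=2000 B_ack=255
After event 1: A_seq=292 A_ack=2000 B_seq=2000 B_ack=292
After event 2: A_seq=489 A_ack=2000 B_seq=2000 B_ack=292
After event 3: A_seq=568 A_ack=2000 B_seq=2000 B_ack=292

568 2000 2000 292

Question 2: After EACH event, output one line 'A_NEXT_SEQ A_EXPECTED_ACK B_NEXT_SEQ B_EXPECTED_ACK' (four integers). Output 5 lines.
255 2000 2000 255
292 2000 2000 292
489 2000 2000 292
568 2000 2000 292
568 2063 2063 292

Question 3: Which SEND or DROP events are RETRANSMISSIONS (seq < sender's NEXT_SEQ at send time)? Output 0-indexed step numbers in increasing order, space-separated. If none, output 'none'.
Answer: none

Derivation:
Step 0: SEND seq=100 -> fresh
Step 1: SEND seq=255 -> fresh
Step 2: DROP seq=292 -> fresh
Step 3: SEND seq=489 -> fresh
Step 4: SEND seq=2000 -> fresh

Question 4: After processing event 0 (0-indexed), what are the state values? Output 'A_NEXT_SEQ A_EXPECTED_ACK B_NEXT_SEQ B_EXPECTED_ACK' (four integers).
After event 0: A_seq=255 A_ack=2000 B_seq=2000 B_ack=255

255 2000 2000 255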